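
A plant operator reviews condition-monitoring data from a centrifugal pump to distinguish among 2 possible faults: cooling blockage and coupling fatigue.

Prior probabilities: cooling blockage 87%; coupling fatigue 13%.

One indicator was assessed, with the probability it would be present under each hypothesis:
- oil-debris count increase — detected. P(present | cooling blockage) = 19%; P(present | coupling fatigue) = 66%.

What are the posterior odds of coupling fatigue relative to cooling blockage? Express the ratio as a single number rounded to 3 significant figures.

0.519

Posterior odds equal prior odds times the likelihood ratio; only the two competing hypotheses matter.
  coupling fatigue: 0.13 × 0.66 = 0.0858
  cooling blockage: 0.87 × 0.19 = 0.1653
Odds(coupling fatigue : cooling blockage) = 0.0858 / 0.1653 ≈ 0.519.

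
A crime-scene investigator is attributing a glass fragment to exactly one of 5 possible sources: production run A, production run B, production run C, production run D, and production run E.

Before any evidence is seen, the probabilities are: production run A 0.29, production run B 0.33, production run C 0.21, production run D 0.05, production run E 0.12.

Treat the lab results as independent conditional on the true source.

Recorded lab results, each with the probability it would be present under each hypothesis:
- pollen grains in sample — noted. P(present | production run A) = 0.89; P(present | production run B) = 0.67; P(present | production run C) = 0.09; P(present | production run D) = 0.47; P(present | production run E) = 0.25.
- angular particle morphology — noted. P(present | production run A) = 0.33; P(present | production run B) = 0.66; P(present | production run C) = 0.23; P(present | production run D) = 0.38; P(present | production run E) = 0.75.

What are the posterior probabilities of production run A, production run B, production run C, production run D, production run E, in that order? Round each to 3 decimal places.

For each hypothesis, the unnormalized posterior weight is prior × product of the lab result likelihoods:
  production run A: 0.29 × 0.89 × 0.33 = 0.085173
  production run B: 0.33 × 0.67 × 0.66 = 0.14593
  production run C: 0.21 × 0.09 × 0.23 = 0.004347
  production run D: 0.05 × 0.47 × 0.38 = 0.00893
  production run E: 0.12 × 0.25 × 0.75 = 0.0225
Marginal likelihood of the evidence = 0.26688.
P(production run A | evidence) = 0.085173 / 0.26688 ≈ 0.319
P(production run B | evidence) = 0.14593 / 0.26688 ≈ 0.547
P(production run C | evidence) = 0.004347 / 0.26688 ≈ 0.016
P(production run D | evidence) = 0.00893 / 0.26688 ≈ 0.033
P(production run E | evidence) = 0.0225 / 0.26688 ≈ 0.084

0.319, 0.547, 0.016, 0.033, 0.084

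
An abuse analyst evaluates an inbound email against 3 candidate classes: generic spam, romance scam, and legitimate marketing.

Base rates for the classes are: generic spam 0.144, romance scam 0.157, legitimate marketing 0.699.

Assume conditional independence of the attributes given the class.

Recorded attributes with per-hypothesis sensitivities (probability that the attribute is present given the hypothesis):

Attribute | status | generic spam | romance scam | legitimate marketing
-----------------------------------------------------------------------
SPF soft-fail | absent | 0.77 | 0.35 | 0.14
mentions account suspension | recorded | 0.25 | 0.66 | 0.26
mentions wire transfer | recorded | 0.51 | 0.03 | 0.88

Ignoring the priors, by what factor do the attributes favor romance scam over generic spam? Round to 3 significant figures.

0.439

Joint likelihood of the attribute pattern under each hypothesis (using 1 − P(present | H) for each absent attribute):
  romance scam: (1 − 0.35) × 0.66 × 0.03 = 0.01287
  generic spam: (1 − 0.77) × 0.25 × 0.51 = 0.029325
Bayes factor = 0.01287 / 0.029325 ≈ 0.439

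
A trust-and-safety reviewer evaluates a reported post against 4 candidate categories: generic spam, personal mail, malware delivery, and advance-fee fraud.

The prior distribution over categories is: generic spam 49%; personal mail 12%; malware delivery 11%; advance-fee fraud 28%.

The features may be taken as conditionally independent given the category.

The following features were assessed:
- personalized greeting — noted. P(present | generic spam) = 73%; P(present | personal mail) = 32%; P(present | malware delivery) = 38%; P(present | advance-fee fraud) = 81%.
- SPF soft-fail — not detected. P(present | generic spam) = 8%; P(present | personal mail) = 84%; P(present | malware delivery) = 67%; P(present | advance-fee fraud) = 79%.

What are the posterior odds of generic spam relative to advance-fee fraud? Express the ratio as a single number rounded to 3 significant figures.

6.91

The normalizing constant cancels in an odds ratio, so compute prior × likelihood for the two hypotheses only (using 1 − P(present | H) for each absent feature):
  generic spam: 0.49 × 0.73 × (1 − 0.08) = 0.32908
  advance-fee fraud: 0.28 × 0.81 × (1 − 0.79) = 0.047628
Posterior odds = 0.32908 / 0.047628 ≈ 6.91.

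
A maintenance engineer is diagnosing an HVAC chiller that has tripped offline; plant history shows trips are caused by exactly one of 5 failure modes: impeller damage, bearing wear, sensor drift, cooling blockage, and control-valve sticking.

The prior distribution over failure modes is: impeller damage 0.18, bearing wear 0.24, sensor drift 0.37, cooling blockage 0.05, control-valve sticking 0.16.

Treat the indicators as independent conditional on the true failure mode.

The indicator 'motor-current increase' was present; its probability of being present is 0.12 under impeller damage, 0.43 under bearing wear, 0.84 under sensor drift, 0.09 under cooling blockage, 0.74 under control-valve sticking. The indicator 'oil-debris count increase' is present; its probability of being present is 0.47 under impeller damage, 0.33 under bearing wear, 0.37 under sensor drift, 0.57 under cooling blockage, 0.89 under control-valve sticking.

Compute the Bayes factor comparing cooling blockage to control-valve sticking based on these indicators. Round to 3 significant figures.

Joint likelihood of the indicator pattern under each hypothesis:
  cooling blockage: 0.09 × 0.57 = 0.0513
  control-valve sticking: 0.74 × 0.89 = 0.6586
Bayes factor = 0.0513 / 0.6586 ≈ 0.0779

0.0779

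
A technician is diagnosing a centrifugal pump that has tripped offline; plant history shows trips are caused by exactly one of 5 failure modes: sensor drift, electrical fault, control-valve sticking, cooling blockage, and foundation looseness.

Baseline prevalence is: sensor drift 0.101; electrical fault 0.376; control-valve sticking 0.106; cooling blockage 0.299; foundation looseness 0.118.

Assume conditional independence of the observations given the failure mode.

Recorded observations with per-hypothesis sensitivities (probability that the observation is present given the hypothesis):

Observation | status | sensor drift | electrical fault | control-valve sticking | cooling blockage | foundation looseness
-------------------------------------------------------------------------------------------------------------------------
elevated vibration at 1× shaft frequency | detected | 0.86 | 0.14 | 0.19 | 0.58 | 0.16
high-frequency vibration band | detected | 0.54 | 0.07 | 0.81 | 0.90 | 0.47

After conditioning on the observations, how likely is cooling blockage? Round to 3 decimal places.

By Bayes' rule with conditional independence, the unnormalized weight for each hypothesis is prior × ∏ likelihoods:
  sensor drift: 0.101 × 0.86 × 0.54 = 0.046904
  electrical fault: 0.376 × 0.14 × 0.07 = 0.0036848
  control-valve sticking: 0.106 × 0.19 × 0.81 = 0.016313
  cooling blockage: 0.299 × 0.58 × 0.90 = 0.15608
  foundation looseness: 0.118 × 0.16 × 0.47 = 0.0088736
The unnormalized weights sum to 0.23185.
P(cooling blockage | evidence) = 0.15608 / 0.23185 ≈ 0.673.

0.673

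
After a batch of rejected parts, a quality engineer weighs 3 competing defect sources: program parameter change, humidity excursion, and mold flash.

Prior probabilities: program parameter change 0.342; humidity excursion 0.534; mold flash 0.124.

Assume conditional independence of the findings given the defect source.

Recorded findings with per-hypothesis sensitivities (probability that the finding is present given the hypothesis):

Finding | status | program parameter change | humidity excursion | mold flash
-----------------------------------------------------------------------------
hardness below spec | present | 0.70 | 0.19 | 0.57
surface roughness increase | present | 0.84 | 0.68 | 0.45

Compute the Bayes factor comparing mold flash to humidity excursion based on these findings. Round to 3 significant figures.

Joint likelihood of the evidence pattern under each hypothesis:
  mold flash: 0.57 × 0.45 = 0.2565
  humidity excursion: 0.19 × 0.68 = 0.1292
Bayes factor = 0.2565 / 0.1292 ≈ 1.99

1.99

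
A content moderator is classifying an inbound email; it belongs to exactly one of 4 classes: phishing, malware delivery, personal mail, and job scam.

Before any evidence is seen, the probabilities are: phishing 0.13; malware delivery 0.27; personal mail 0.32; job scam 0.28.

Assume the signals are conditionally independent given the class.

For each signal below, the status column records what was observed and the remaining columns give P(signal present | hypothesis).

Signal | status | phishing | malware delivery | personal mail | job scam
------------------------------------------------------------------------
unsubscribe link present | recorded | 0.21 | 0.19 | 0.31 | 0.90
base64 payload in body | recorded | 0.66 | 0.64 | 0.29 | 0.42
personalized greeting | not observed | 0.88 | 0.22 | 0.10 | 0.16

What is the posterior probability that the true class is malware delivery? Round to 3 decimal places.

0.180

For each hypothesis, the unnormalized posterior weight is prior × product of the signal likelihoods (using 1 − P(present | H) for each absent signal):
  phishing: 0.13 × 0.21 × 0.66 × (1 − 0.88) = 0.0021622
  malware delivery: 0.27 × 0.19 × 0.64 × (1 − 0.22) = 0.025609
  personal mail: 0.32 × 0.31 × 0.29 × (1 − 0.10) = 0.025891
  job scam: 0.28 × 0.90 × 0.42 × (1 − 0.16) = 0.088906
Normalizing constant Z = 0.0021622 + 0.025609 + 0.025891 + 0.088906 = 0.14257.
P(malware delivery | evidence) = 0.025609 / 0.14257 ≈ 0.180.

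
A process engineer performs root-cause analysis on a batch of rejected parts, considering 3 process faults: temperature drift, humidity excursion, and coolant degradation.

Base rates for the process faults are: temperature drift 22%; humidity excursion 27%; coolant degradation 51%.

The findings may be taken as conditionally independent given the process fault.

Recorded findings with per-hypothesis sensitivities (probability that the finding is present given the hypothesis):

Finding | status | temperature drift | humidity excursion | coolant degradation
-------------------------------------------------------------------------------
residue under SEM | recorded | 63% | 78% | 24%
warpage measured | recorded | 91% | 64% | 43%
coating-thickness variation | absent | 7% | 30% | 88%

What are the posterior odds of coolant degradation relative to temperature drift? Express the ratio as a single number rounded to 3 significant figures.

The normalizing constant cancels in an odds ratio, so compute prior × likelihood for the two hypotheses only (using 1 − P(present | H) for each absent finding):
  coolant degradation: 0.51 × 0.24 × 0.43 × (1 − 0.88) = 0.0063158
  temperature drift: 0.22 × 0.63 × 0.91 × (1 − 0.07) = 0.1173
Odds(coolant degradation : temperature drift) = 0.0063158 / 0.1173 ≈ 0.0538.

0.0538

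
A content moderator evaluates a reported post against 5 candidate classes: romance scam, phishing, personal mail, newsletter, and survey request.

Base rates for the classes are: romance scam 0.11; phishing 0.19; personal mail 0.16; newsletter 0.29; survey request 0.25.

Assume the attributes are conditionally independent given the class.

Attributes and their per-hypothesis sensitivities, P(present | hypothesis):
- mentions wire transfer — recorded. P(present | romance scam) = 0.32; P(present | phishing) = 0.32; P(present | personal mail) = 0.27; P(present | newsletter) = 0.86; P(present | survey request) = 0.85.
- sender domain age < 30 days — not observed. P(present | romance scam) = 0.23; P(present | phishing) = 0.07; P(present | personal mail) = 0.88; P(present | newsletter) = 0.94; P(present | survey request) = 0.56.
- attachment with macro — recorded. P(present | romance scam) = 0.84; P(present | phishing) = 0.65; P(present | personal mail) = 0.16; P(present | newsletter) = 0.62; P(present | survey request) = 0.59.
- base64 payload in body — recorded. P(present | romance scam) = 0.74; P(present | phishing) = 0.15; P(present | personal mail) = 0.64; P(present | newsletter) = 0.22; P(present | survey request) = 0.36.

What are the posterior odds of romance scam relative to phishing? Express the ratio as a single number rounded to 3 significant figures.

Unnormalized posterior weight (prior times the attribute likelihoods) for each of the two hypotheses (using 1 − P(present | H) for each absent attribute):
  romance scam: 0.11 × 0.32 × (1 − 0.23) × 0.84 × 0.74 = 0.016848
  phishing: 0.19 × 0.32 × (1 − 0.07) × 0.65 × 0.15 = 0.005513
Posterior odds = 0.016848 / 0.005513 ≈ 3.06.

3.06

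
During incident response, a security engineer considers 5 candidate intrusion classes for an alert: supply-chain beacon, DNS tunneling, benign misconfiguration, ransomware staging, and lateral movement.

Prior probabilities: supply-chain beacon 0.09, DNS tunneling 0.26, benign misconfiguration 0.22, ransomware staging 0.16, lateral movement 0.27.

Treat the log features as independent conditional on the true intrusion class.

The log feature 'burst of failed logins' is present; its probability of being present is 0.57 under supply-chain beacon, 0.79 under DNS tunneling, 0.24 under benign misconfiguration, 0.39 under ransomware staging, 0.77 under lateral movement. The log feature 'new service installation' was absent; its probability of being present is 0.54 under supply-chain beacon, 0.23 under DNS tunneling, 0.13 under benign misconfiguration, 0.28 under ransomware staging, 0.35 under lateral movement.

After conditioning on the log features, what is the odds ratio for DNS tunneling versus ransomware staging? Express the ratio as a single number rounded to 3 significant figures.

3.52

Posterior odds equal prior odds times the likelihood ratio; only the two competing hypotheses matter (using 1 − P(present | H) for each absent log feature).
  DNS tunneling: 0.26 × 0.79 × (1 − 0.23) = 0.15816
  ransomware staging: 0.16 × 0.39 × (1 − 0.28) = 0.044928
Posterior odds = 0.15816 / 0.044928 ≈ 3.52.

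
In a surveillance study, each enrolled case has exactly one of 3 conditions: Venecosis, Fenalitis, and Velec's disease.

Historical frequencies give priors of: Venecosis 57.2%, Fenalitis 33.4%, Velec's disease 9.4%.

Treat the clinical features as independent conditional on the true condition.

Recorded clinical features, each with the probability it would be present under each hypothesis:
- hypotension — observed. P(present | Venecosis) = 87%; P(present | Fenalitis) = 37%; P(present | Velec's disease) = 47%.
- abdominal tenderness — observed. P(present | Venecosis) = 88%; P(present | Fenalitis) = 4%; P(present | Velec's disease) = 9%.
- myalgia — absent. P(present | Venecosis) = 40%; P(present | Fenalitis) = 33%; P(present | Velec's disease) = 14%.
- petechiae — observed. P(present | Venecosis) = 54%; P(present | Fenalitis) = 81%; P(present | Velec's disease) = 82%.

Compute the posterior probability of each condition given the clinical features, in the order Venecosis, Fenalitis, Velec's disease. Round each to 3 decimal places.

For each hypothesis, the unnormalized posterior weight is prior × product of the clinical feature likelihoods (using 1 − P(present | H) for each absent clinical feature):
  Venecosis: 0.572 × 0.87 × 0.88 × (1 − 0.40) × 0.54 = 0.14189
  Fenalitis: 0.334 × 0.37 × 0.04 × (1 − 0.33) × 0.81 = 0.0026827
  Velec's disease: 0.094 × 0.47 × 0.09 × (1 − 0.14) × 0.82 = 0.002804
Normalizing constant Z = 0.14189 + 0.0026827 + 0.002804 = 0.14737.
P(Venecosis | evidence) = 0.14189 / 0.14737 ≈ 0.963
P(Fenalitis | evidence) = 0.0026827 / 0.14737 ≈ 0.018
P(Velec's disease | evidence) = 0.002804 / 0.14737 ≈ 0.019

0.963, 0.018, 0.019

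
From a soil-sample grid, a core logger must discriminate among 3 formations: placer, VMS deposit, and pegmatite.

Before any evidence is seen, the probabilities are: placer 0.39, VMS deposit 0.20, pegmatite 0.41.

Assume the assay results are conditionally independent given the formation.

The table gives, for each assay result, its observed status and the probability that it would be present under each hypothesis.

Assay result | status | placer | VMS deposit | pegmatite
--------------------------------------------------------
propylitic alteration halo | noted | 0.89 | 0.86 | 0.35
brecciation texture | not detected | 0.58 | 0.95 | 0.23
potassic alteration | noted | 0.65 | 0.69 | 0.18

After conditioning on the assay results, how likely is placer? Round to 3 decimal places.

For each hypothesis, the unnormalized posterior weight is prior × product of the assay result likelihoods (using 1 − P(present | H) for each absent assay result):
  placer: 0.39 × 0.89 × (1 − 0.58) × 0.65 = 0.094758
  VMS deposit: 0.20 × 0.86 × (1 − 0.95) × 0.69 = 0.005934
  pegmatite: 0.41 × 0.35 × (1 − 0.23) × 0.18 = 0.019889
The unnormalized weights sum to 0.12058.
P(placer | evidence) = 0.094758 / 0.12058 ≈ 0.786.

0.786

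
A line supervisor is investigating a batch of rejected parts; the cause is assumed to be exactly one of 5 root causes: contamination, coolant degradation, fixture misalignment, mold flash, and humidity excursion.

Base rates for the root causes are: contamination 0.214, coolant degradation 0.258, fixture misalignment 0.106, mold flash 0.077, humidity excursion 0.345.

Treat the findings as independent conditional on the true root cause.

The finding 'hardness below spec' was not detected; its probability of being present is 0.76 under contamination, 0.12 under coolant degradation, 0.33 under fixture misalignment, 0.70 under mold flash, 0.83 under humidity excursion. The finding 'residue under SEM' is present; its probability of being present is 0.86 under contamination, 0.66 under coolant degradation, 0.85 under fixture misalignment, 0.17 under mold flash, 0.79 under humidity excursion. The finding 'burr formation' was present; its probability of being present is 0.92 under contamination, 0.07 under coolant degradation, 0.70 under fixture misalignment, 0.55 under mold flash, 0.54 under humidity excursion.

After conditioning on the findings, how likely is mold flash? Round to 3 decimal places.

Multiply each prior by the joint likelihood of the evidence pattern (using 1 − P(present | H) for each absent finding):
  contamination: 0.214 × (1 − 0.76) × 0.86 × 0.92 = 0.040636
  coolant degradation: 0.258 × (1 − 0.12) × 0.66 × 0.07 = 0.010489
  fixture misalignment: 0.106 × (1 − 0.33) × 0.85 × 0.70 = 0.042257
  mold flash: 0.077 × (1 − 0.70) × 0.17 × 0.55 = 0.0021599
  humidity excursion: 0.345 × (1 − 0.83) × 0.79 × 0.54 = 0.02502
The unnormalized weights sum to 0.12056.
P(mold flash | evidence) = 0.0021599 / 0.12056 ≈ 0.018.

0.018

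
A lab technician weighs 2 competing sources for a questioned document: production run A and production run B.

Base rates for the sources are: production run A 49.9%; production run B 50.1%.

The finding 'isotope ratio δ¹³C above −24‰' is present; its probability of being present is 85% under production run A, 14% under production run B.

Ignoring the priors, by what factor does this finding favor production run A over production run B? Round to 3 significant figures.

Likelihood of this finding under each hypothesis:
  production run A: 0.85
  production run B: 0.14
Bayes factor = 0.85 / 0.14 ≈ 6.07

6.07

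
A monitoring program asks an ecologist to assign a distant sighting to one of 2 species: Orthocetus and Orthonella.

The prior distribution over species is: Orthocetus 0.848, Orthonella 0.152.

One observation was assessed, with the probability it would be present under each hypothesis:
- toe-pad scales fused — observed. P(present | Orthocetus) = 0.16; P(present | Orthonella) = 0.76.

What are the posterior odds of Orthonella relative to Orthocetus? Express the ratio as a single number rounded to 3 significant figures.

Unnormalized posterior weight (prior times the observation likelihood) for each of the two hypotheses:
  Orthonella: 0.152 × 0.76 = 0.11552
  Orthocetus: 0.848 × 0.16 = 0.13568
Posterior odds = 0.11552 / 0.13568 ≈ 0.851.

0.851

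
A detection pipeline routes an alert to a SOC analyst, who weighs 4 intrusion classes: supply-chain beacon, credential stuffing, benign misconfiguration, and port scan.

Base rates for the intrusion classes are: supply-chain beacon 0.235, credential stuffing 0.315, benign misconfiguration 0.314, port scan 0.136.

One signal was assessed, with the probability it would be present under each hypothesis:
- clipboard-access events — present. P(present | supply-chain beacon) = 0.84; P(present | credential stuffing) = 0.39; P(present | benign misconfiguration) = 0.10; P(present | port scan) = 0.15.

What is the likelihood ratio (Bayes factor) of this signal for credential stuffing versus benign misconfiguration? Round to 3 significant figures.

3.90

Likelihood of this signal under each hypothesis:
  credential stuffing: 0.39
  benign misconfiguration: 0.1
Bayes factor = 0.39 / 0.1 ≈ 3.90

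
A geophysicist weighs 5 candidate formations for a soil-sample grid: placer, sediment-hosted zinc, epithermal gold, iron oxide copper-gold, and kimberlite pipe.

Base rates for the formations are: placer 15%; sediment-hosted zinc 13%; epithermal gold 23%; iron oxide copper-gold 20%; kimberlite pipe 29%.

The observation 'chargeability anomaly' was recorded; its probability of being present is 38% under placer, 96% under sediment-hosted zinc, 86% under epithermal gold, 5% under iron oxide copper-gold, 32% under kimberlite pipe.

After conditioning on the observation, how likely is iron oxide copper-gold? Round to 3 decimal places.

0.021

Multiply each prior by the likelihood of the observation:
  placer: 0.15 × 0.38 = 0.057
  sediment-hosted zinc: 0.13 × 0.96 = 0.1248
  epithermal gold: 0.23 × 0.86 = 0.1978
  iron oxide copper-gold: 0.20 × 0.05 = 0.01
  kimberlite pipe: 0.29 × 0.32 = 0.0928
Normalizing constant Z = 0.057 + 0.1248 + 0.1978 + 0.01 + 0.0928 = 0.4824.
P(iron oxide copper-gold | evidence) = 0.01 / 0.4824 ≈ 0.021.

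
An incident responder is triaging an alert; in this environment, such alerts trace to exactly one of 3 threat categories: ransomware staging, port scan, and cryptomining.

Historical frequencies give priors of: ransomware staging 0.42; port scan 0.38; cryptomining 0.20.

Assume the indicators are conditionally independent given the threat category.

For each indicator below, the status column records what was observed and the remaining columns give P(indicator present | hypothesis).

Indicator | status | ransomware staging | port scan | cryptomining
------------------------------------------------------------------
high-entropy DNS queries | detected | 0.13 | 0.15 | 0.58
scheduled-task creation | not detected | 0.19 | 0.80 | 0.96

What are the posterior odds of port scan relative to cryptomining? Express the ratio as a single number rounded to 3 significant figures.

The normalizing constant cancels in an odds ratio, so compute prior × likelihood for the two hypotheses only (using 1 − P(present | H) for each absent indicator):
  port scan: 0.38 × 0.15 × (1 − 0.80) = 0.0114
  cryptomining: 0.20 × 0.58 × (1 − 0.96) = 0.00464
Posterior odds = 0.0114 / 0.00464 ≈ 2.46.

2.46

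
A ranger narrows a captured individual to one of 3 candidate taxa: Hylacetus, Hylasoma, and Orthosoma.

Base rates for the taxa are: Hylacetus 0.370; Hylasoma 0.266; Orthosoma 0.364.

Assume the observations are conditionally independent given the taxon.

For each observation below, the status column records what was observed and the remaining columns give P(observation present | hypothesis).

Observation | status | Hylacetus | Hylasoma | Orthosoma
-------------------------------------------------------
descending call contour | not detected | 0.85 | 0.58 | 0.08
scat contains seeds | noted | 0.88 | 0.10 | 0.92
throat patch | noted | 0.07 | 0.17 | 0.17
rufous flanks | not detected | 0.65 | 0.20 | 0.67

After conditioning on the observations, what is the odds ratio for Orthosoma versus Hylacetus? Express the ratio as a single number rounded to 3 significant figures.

Unnormalized posterior weight (prior times the observation likelihoods) for each of the two hypotheses (using 1 − P(present | H) for each absent observation):
  Orthosoma: 0.364 × (1 − 0.08) × 0.92 × 0.17 × (1 − 0.67) = 0.017284
  Hylacetus: 0.370 × (1 − 0.85) × 0.88 × 0.07 × (1 − 0.65) = 0.0011966
Odds(Orthosoma : Hylacetus) = 0.017284 / 0.0011966 ≈ 14.4.

14.4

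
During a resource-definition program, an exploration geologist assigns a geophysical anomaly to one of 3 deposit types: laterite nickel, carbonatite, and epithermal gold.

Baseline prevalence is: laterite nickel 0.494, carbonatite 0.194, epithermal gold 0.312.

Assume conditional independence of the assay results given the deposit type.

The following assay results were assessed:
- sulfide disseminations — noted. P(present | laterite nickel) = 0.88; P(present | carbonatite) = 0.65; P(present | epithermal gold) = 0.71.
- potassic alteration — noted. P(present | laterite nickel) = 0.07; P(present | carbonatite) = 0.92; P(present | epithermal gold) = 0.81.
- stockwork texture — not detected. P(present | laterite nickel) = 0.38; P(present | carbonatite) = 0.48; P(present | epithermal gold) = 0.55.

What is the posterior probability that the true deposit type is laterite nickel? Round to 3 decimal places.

0.118

By Bayes' rule with conditional independence, the unnormalized weight for each hypothesis is prior × ∏ likelihoods (using 1 − P(present | H) for each absent assay result):
  laterite nickel: 0.494 × 0.88 × 0.07 × (1 − 0.38) = 0.018867
  carbonatite: 0.194 × 0.65 × 0.92 × (1 − 0.48) = 0.060326
  epithermal gold: 0.312 × 0.71 × 0.81 × (1 − 0.55) = 0.080744
The unnormalized weights sum to 0.15994.
P(laterite nickel | evidence) = 0.018867 / 0.15994 ≈ 0.118.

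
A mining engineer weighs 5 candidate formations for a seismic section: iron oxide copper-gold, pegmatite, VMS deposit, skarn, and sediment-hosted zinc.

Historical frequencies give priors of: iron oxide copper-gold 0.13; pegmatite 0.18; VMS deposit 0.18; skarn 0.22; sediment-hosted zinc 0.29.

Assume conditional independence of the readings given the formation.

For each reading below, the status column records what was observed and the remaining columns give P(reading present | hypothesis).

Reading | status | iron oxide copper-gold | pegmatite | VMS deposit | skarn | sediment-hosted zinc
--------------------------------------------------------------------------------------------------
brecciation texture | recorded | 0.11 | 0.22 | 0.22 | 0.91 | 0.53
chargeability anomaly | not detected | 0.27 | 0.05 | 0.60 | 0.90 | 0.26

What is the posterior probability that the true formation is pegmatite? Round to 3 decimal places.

0.190

Multiply each prior by the joint likelihood of the reading pattern (using 1 − P(present | H) for each absent reading):
  iron oxide copper-gold: 0.13 × 0.11 × (1 − 0.27) = 0.010439
  pegmatite: 0.18 × 0.22 × (1 − 0.05) = 0.03762
  VMS deposit: 0.18 × 0.22 × (1 − 0.60) = 0.01584
  skarn: 0.22 × 0.91 × (1 − 0.90) = 0.02002
  sediment-hosted zinc: 0.29 × 0.53 × (1 − 0.26) = 0.11374
The unnormalized weights sum to 0.19766.
P(pegmatite | evidence) = 0.03762 / 0.19766 ≈ 0.190.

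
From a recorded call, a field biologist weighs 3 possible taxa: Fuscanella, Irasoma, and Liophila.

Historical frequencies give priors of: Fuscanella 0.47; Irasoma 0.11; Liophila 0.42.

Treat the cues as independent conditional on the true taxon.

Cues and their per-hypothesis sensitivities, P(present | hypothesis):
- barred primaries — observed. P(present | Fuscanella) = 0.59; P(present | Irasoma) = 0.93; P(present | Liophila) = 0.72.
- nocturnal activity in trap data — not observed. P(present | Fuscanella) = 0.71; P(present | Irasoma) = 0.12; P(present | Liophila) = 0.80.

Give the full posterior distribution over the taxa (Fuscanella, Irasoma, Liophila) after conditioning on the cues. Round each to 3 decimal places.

Multiply each prior by the joint likelihood of the cue pattern (using 1 − P(present | H) for each absent cue):
  Fuscanella: 0.47 × 0.59 × (1 − 0.71) = 0.080417
  Irasoma: 0.11 × 0.93 × (1 − 0.12) = 0.090024
  Liophila: 0.42 × 0.72 × (1 − 0.80) = 0.06048
Normalizing constant Z = 0.080417 + 0.090024 + 0.06048 = 0.23092.
P(Fuscanella | evidence) = 0.080417 / 0.23092 ≈ 0.348
P(Irasoma | evidence) = 0.090024 / 0.23092 ≈ 0.390
P(Liophila | evidence) = 0.06048 / 0.23092 ≈ 0.262

0.348, 0.390, 0.262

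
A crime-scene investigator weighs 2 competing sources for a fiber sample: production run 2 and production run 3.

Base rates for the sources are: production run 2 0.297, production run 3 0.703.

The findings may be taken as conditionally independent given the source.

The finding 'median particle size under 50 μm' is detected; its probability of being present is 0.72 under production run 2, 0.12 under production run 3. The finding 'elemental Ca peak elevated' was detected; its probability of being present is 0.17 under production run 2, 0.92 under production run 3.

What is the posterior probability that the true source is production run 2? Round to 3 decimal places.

For each hypothesis, the unnormalized posterior weight is prior × product of the finding likelihoods:
  production run 2: 0.297 × 0.72 × 0.17 = 0.036353
  production run 3: 0.703 × 0.12 × 0.92 = 0.077611
The unnormalized weights sum to 0.11396.
P(production run 2 | evidence) = 0.036353 / 0.11396 ≈ 0.319.

0.319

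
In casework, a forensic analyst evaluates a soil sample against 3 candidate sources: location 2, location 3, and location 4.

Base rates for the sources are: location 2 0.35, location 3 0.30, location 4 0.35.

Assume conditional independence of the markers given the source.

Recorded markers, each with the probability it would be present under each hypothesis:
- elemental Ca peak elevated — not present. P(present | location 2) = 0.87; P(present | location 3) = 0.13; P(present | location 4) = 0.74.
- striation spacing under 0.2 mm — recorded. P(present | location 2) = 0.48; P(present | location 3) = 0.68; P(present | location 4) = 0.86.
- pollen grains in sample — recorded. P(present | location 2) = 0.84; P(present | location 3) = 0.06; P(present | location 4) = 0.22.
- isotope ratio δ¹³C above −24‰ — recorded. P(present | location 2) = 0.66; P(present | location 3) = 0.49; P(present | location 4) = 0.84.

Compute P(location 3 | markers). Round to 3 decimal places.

0.164

For each hypothesis, the unnormalized posterior weight is prior × product of the marker likelihoods (using 1 − P(present | H) for each absent marker):
  location 2: 0.35 × (1 − 0.87) × 0.48 × 0.84 × 0.66 = 0.012108
  location 3: 0.30 × (1 − 0.13) × 0.68 × 0.06 × 0.49 = 0.0052179
  location 4: 0.35 × (1 − 0.74) × 0.86 × 0.22 × 0.84 = 0.014462
Normalizing constant Z = 0.012108 + 0.0052179 + 0.014462 = 0.031788.
P(location 3 | evidence) = 0.0052179 / 0.031788 ≈ 0.164.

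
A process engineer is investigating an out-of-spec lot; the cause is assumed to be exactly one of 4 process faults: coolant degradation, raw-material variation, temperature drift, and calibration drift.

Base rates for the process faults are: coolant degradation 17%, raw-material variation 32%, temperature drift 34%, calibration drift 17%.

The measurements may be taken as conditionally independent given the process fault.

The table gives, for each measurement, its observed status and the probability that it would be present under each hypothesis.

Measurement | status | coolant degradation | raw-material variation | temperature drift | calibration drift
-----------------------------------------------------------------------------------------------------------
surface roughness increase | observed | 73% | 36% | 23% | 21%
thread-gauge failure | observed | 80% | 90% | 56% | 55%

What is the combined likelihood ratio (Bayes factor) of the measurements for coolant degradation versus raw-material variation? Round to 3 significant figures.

1.80

Take the product of per-measurement likelihoods under each hypothesis, then divide.
  coolant degradation: 0.73 × 0.80 = 0.584
  raw-material variation: 0.36 × 0.90 = 0.324
Bayes factor = 0.584 / 0.324 ≈ 1.80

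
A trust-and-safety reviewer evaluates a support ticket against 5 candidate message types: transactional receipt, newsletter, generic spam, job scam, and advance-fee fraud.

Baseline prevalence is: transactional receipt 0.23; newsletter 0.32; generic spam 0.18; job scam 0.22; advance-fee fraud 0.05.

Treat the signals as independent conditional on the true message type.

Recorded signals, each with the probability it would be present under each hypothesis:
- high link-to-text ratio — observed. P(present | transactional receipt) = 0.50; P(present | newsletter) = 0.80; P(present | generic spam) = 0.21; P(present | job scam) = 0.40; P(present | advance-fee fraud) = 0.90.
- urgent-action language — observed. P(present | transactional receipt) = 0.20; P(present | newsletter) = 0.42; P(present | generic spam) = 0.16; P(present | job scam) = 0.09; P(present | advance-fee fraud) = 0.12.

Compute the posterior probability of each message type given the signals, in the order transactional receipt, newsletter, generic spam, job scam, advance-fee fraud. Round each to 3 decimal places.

By Bayes' rule with conditional independence, the unnormalized weight for each hypothesis is prior × ∏ likelihoods:
  transactional receipt: 0.23 × 0.50 × 0.20 = 0.023
  newsletter: 0.32 × 0.80 × 0.42 = 0.10752
  generic spam: 0.18 × 0.21 × 0.16 = 0.006048
  job scam: 0.22 × 0.40 × 0.09 = 0.00792
  advance-fee fraud: 0.05 × 0.90 × 0.12 = 0.0054
The unnormalized weights sum to 0.14989.
P(transactional receipt | evidence) = 0.023 / 0.14989 ≈ 0.153
P(newsletter | evidence) = 0.10752 / 0.14989 ≈ 0.717
P(generic spam | evidence) = 0.006048 / 0.14989 ≈ 0.040
P(job scam | evidence) = 0.00792 / 0.14989 ≈ 0.053
P(advance-fee fraud | evidence) = 0.0054 / 0.14989 ≈ 0.036

0.153, 0.717, 0.040, 0.053, 0.036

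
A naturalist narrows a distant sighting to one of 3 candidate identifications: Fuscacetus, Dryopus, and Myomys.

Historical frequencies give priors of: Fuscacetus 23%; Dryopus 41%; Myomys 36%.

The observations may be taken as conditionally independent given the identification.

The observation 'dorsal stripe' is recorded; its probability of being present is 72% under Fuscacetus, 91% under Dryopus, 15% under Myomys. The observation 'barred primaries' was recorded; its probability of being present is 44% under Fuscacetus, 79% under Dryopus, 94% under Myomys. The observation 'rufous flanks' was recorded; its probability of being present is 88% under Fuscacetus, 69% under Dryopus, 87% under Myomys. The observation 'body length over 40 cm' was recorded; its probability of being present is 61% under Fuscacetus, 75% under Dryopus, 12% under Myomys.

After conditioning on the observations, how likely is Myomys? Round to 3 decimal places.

For each hypothesis, the unnormalized posterior weight is prior × product of the observation likelihoods:
  Fuscacetus: 0.23 × 0.72 × 0.44 × 0.88 × 0.61 = 0.039113
  Dryopus: 0.41 × 0.91 × 0.79 × 0.69 × 0.75 = 0.15253
  Myomys: 0.36 × 0.15 × 0.94 × 0.87 × 0.12 = 0.0052993
The unnormalized weights sum to 0.19695.
P(Myomys | evidence) = 0.0052993 / 0.19695 ≈ 0.027.

0.027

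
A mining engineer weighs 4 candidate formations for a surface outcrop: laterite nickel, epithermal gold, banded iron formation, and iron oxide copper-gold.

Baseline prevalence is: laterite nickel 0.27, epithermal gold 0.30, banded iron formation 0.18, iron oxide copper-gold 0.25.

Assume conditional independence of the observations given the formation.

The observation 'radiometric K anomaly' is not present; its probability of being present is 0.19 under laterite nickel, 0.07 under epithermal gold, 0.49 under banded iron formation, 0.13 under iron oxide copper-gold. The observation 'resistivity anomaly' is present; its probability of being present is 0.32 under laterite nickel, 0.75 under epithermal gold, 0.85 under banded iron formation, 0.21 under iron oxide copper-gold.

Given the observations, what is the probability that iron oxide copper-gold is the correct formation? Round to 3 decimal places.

0.113

By Bayes' rule with conditional independence, the unnormalized weight for each hypothesis is prior × ∏ likelihoods (using 1 − P(present | H) for each absent observation):
  laterite nickel: 0.27 × (1 − 0.19) × 0.32 = 0.069984
  epithermal gold: 0.30 × (1 − 0.07) × 0.75 = 0.20925
  banded iron formation: 0.18 × (1 − 0.49) × 0.85 = 0.07803
  iron oxide copper-gold: 0.25 × (1 − 0.13) × 0.21 = 0.045675
Marginal likelihood of the evidence = 0.40294.
P(iron oxide copper-gold | evidence) = 0.045675 / 0.40294 ≈ 0.113.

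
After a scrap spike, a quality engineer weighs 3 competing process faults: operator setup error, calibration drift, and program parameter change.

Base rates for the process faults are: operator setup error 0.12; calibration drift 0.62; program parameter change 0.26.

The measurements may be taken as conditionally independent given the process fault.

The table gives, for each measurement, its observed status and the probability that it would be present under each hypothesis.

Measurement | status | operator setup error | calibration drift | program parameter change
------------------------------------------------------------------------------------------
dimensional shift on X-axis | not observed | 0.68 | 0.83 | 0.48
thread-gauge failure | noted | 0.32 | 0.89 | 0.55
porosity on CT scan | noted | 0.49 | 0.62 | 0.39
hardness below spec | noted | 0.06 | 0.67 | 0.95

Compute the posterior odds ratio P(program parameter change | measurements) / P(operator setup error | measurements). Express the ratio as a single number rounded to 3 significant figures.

76.3

Unnormalized posterior weight (prior times the measurement likelihoods) for each of the two hypotheses (using 1 − P(present | H) for each absent measurement):
  program parameter change: 0.26 × (1 − 0.48) × 0.55 × 0.39 × 0.95 = 0.02755
  operator setup error: 0.12 × (1 − 0.68) × 0.32 × 0.49 × 0.06 = 0.00036127
Odds(program parameter change : operator setup error) = 0.02755 / 0.00036127 ≈ 76.3.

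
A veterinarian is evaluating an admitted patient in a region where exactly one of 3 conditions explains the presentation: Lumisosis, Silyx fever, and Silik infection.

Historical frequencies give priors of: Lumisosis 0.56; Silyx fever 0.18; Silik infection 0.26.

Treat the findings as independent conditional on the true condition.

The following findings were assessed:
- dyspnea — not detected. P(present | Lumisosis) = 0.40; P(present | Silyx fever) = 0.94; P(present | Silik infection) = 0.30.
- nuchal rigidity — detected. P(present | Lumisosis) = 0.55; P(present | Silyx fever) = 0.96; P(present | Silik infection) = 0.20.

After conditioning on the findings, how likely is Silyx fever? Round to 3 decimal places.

0.045

For each hypothesis, the unnormalized posterior weight is prior × product of the finding likelihoods (using 1 − P(present | H) for each absent finding):
  Lumisosis: 0.56 × (1 − 0.40) × 0.55 = 0.1848
  Silyx fever: 0.18 × (1 − 0.94) × 0.96 = 0.010368
  Silik infection: 0.26 × (1 − 0.30) × 0.20 = 0.0364
The unnormalized weights sum to 0.23157.
P(Silyx fever | evidence) = 0.010368 / 0.23157 ≈ 0.045.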